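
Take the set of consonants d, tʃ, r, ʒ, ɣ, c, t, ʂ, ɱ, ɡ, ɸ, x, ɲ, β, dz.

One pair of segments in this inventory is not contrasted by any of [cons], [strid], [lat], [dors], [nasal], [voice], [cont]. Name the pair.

Both /r/ and /β/ are [+consonantal], [-strident], [-lateral], [-dorsal], [-nasal], [+voice], [+continuant]. Since the list omits [sonorant], [labial] and [coronal] — which do distinguish the alveolar trill from the voiced bilabial fricative — this pair collapses; all other pairs remain distinct.

r, β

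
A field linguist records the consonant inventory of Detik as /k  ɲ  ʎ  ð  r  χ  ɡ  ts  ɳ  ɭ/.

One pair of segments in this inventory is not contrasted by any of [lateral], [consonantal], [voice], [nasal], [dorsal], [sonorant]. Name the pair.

On the given features, /χ/ and /k/ have an identical profile: [−lateral], [+consonantal], [−voice], [−nasal], [+dorsal], [−sonorant]. No other two segments in the inventory coincide on all 6 features. (They do differ in [continuant] and [high], which are not among the given features.)

χ, k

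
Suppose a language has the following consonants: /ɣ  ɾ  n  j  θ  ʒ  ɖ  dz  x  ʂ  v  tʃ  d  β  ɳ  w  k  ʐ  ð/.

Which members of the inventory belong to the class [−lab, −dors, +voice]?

ɾ, n, ʒ, ɖ, dz, d, ɳ, ʐ, ð

Checking each segment against [−labial], [−dorsal], [+voice]: /ɾ/ (alveolar tap), /n/ (alveolar nasal), /ʒ/ (voiced postalveolar fricative), /ɖ/ (voiced retroflex stop), /dz/ (voiced alveolar affricate), /d/ (voiced alveolar stop), among others, satisfy every feature; every other segment in the inventory fails at least one.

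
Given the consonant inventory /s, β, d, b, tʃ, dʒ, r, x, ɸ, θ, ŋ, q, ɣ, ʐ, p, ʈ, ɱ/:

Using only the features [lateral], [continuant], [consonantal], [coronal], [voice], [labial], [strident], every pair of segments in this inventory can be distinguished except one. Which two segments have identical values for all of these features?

Both /b/ and /ɱ/ are [−lateral], [−continuant], [+consonantal], [−coronal], [+voice], [+labial], [−strident]. Since the list omits [sonorant] and [nasal] — which do distinguish the voiced bilabial stop from the labiodental nasal — this pair collapses; all other pairs remain distinct.

b, ɱ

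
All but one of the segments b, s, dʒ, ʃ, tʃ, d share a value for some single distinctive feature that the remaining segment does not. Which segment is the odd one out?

b

The remaining segments after removing /b/ share [+coronal]; /b/ (voiced bilabial stop) is [−coronal]. For every other candidate removal, the leftover set fails to share any single feature value that the removed segment lacks.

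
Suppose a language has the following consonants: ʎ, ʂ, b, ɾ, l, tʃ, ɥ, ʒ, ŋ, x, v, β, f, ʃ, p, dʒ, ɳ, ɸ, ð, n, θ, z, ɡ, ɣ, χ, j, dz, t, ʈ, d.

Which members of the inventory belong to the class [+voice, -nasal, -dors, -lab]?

ɾ, l, ʒ, dʒ, ð, z, dz, d

Eliminate segments failing any feature: /ʎ, ɥ, ɡ, ɣ, j/ are [+dorsal]; /ʂ, tʃ, x, f, ʃ, p, ɸ, θ, χ, t, ʈ/ are [-voice]; /b, v, β/ are [+labial]; /ŋ, ɳ, n/ are [+nasal]. The remaining /ɾ, l, ʒ, dʒ, ð, z, dz, d/ satisfy [+voice], [-nasal], [-dorsal], [-labial].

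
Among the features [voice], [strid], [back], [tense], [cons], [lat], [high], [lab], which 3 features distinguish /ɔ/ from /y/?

/ɔ/ is the mid back rounded lax vowel and /y/ is the high front rounded tense vowel. Both are [+voice], [−strident], [−consonantal], [−lateral], [+labial]. /ɔ/ is [−high] while /y/ is [+high]; /ɔ/ is [+back] while /y/ is [−back]; /ɔ/ is [−tense] while /y/ is [+tense], so the distinguishing features are [high], [back], [tense].

[high], [back], [tense]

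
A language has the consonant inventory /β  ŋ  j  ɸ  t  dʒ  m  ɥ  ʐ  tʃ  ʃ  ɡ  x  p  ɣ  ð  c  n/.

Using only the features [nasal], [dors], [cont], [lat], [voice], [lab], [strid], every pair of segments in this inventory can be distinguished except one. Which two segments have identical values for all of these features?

j, ɣ

/j/ (palatal glide) and /ɣ/ (voiced velar fricative) are both [-nasal], [+dorsal], [+continuant], [-lateral], [+voice], [-labial], [-strident], so none of the listed features separates them. (They do differ in [sonorant] and [back], which are not among the given features.) Every other pair in the inventory differs on at least one listed feature.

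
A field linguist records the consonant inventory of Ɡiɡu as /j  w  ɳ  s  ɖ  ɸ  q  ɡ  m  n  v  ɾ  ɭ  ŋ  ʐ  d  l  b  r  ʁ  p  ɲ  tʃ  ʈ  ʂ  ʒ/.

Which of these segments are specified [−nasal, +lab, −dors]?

ɸ, v, b, p

Checking each segment against [−nasal], [+labial], [−dorsal]: /ɸ/ (voiceless bilabial fricative), /v/ (voiced labiodental fricative), /b/ (voiced bilabial stop), /p/ (voiceless bilabial stop) satisfy every feature; every other segment in the inventory fails at least one.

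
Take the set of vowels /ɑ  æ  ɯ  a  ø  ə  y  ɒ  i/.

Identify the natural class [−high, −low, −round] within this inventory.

ə

First, the [−high] segments are /ɑ, æ, a, ø, ə, ɒ/.
Of those, [−low] gives /ø, ə/.
Intersecting with [−round] leaves /ə/.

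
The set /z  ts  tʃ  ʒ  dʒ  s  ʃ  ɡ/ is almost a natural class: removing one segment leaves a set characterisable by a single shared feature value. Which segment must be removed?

[strident] (equivalently [coronal], [dorsal]) groups all but one: /ʃ, s, ts, dʒ, ʒ, tʃ, z/ share [+strident] while /ɡ/ (voiced velar stop) alone is [-strident]. Removing any other segment would not leave a single-feature class that excludes it.

ɡ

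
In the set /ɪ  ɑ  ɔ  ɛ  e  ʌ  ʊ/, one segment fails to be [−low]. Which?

/ɑ/ is the low back unrounded vowel, which is [+low]; the rest — /ɔ, ʊ, ɪ, ɛ, ʌ, e/ — are [−low].

ɑ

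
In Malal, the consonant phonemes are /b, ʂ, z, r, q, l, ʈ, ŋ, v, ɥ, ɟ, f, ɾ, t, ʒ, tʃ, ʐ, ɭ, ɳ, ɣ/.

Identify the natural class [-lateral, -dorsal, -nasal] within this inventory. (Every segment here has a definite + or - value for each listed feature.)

Eliminate segments failing any feature: /q, ŋ, ɥ, ɟ, ɣ/ are [+dorsal]; /l, ɭ/ are [+lateral]; /ɳ/ is [+nasal]. The remaining /b, ʂ, z, r, ʈ, v, f, ɾ, t, ʒ, tʃ, ʐ/ satisfy [-lateral], [-dorsal], [-nasal].

b, ʂ, z, r, ʈ, v, f, ɾ, t, ʒ, tʃ, ʐ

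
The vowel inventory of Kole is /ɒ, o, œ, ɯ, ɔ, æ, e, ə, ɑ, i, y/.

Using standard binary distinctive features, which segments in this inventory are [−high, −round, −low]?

e, ə

Eliminate segments failing any feature: /ɒ, o, œ, ɔ/ are [+round]; /ɯ, i, y/ are [+high]; /æ, ɑ/ are [+low]. The remaining /e, ə/ satisfy [−high], [−round], [−low].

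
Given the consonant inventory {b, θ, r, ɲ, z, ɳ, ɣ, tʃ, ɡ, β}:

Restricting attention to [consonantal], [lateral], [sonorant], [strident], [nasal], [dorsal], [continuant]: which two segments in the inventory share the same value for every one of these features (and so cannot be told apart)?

/θ/ (voiceless dental fricative) and /β/ (voiced bilabial fricative) are both [+consonantal], [−lateral], [−sonorant], [−strident], [−nasal], [−dorsal], [+continuant], so none of the listed features separates them. (They do differ in [voice], [labial] and [coronal], which are not among the given features.) Every other pair in the inventory differs on at least one listed feature.

θ, β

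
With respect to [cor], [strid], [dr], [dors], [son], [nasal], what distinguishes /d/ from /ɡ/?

[coronal], [dorsal]

The two segments share [−strident], [−delayed release], [−sonorant], [−nasal]. The only features from the list on which they differ: /d/ is [+coronal] while /ɡ/ is [−coronal]; /d/ is [−dorsal] while /ɡ/ is [+dorsal].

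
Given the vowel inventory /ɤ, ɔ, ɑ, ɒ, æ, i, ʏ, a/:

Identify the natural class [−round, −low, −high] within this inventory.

ɤ

The [−round] segments are /ɤ, ɑ, æ, i, a/.
Within that set, [−low] gives /ɤ, i/.
Then [−high] leaves /ɤ/.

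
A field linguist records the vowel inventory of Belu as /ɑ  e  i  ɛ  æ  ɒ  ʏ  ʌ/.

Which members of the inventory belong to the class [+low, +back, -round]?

ɑ

First, the [+low] segments are /ɑ, æ, ɒ/.
Intersecting with [+back] gives /ɑ, ɒ/.
Among these, [-round] leaves /ɑ/.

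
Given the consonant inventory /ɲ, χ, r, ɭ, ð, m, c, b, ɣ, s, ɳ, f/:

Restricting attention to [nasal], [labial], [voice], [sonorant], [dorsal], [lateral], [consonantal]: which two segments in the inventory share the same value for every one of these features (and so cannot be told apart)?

χ, c

Both /χ/ and /c/ are [-nasal], [-labial], [-voice], [-sonorant], [+dorsal], [-lateral], [+consonantal]. Since the list omits [continuant], [high] and [back] — which do distinguish the voiceless uvular fricative from the voiceless palatal stop — this pair collapses; all other pairs remain distinct.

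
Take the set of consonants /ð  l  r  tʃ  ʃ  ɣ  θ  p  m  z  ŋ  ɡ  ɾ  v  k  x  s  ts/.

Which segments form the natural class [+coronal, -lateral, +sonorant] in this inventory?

r, ɾ

Eliminate segments failing any feature: /ð, tʃ, ʃ, θ, z, s, ts/ are [-sonorant]; /l/ is [+lateral]; /ɣ, p, m, ŋ, ɡ, v, k, x/ are [-coronal]. The remaining /r, ɾ/ satisfy [+coronal], [-lateral], [+sonorant].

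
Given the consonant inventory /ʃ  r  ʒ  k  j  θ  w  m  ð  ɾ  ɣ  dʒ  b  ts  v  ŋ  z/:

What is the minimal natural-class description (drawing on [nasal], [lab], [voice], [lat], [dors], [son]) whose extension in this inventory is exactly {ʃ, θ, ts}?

[−voice, −dors]

Every target segment is [−voice], [−dorsal]; each remaining inventory member fails at least one of these. Each conjunct is needed — [−dorsal] alone would also admit /r, ʒ, m, ð, …/; [−voice] alone would also admit /k/ — and no other single listed feature has exactly this extension, so two is the minimum.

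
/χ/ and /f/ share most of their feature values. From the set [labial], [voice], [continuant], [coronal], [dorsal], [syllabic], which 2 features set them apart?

[labial], [dorsal]

/χ/ is the voiceless uvular fricative and /f/ is the voiceless labiodental fricative. Both are [-voice], [+continuant], [-coronal], [-syllabic]. /χ/ is [-labial] while /f/ is [+labial]; /χ/ is [+dorsal] while /f/ is [-dorsal], so the distinguishing features are [labial], [dorsal].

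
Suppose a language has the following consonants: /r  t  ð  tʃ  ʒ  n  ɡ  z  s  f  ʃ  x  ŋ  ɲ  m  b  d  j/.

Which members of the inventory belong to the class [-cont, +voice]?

Checking each segment against [-continuant], [+voice]: /n/ (alveolar nasal), /ɡ/ (voiced velar stop), /ŋ/ (velar nasal), /ɲ/ (palatal nasal), /m/ (bilabial nasal), /b/ (voiced bilabial stop), among others, satisfy every feature; every other segment in the inventory fails at least one.

n, ɡ, ŋ, ɲ, m, b, d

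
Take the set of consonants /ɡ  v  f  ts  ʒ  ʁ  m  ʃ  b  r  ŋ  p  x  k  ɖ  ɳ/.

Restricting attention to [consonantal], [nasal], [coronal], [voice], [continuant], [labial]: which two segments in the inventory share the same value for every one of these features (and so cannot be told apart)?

/r/ (alveolar trill) and /ʒ/ (voiced postalveolar fricative) are both [+consonantal], [−nasal], [+coronal], [+voice], [+continuant], [−labial], so none of the listed features separates them. (They do differ in [sonorant], [strident] and [anterior], which are not among the given features.) Every other pair in the inventory differs on at least one listed feature.

r, ʒ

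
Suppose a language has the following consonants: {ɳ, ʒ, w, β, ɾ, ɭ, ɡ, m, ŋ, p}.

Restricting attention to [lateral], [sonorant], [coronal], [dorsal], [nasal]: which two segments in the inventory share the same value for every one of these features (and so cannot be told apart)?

/β/ (voiced bilabial fricative) and /p/ (voiceless bilabial stop) are both [-lateral], [-sonorant], [-coronal], [-dorsal], [-nasal], so none of the listed features separates them. (They do differ in [voice] and [continuant], which are not among the given features.) Every other pair in the inventory differs on at least one listed feature.

β, p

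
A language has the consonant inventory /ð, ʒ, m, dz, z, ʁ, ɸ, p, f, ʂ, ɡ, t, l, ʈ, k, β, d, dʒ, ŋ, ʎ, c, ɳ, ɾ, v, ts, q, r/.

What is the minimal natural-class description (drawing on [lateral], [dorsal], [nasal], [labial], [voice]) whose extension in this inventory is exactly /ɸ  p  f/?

[−voice, +labial]

Every target segment is [−voice], [+labial]; each remaining inventory member fails at least one of these. Each conjunct is needed — [+labial] alone would also admit /m, β, v/; [−voice] alone would also admit /ʂ, t, ʈ, k, …/ — and no other single listed feature has exactly this extension, so two is the minimum.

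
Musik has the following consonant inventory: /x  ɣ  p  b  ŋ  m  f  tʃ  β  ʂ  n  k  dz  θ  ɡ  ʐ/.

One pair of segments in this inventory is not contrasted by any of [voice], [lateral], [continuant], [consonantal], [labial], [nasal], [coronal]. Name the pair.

ʂ, θ

Both /ʂ/ and /θ/ are [−voice], [−lateral], [+continuant], [+consonantal], [−labial], [−nasal], [+coronal]. Since the list omits [strident], [anterior] and [distributed] — which do distinguish the voiceless retroflex fricative from the voiceless dental fricative — this pair collapses; all other pairs remain distinct.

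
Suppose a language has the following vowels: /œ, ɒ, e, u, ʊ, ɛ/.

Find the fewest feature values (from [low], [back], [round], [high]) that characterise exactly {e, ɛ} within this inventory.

/e, ɛ/ are exactly the [-round] segments in the inventory, so a single feature suffices.

[-round]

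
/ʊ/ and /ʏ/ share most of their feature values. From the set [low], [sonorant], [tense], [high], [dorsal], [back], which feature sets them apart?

The two segments share [-low], [+sonorant], [-tense], [+high], [+dorsal]. The only feature from the list on which they differ: /ʊ/ is [+back] while /ʏ/ is [-back].

[back]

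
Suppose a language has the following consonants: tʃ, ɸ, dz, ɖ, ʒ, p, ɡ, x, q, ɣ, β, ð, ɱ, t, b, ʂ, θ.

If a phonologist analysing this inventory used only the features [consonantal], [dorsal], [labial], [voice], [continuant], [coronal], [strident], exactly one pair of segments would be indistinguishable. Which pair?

ɱ, b

On the given features, /ɱ/ and /b/ have an identical profile: [+consonantal], [−dorsal], [+labial], [+voice], [−continuant], [−coronal], [−strident]. No other two segments in the inventory coincide on all 7 features. (They do differ in [sonorant] and [nasal], which are not among the given features.)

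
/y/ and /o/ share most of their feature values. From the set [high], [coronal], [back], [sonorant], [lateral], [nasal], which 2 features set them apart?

[high], [back]

/y/ (high front rounded tense vowel) and /o/ (mid back rounded tense vowel) agree on [-coronal], [+sonorant], [-lateral], [-nasal]. They differ on [high] (/y/ [+], /o/ [-]), [back] (/y/ [-], /o/ [+]).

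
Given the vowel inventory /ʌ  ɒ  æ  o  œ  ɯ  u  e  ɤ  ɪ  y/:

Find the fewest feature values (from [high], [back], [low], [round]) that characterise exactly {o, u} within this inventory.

[-low, +back, +round]

/o, u/ are all [-low], [+back], [+round], and no other segment in the inventory matches all three values. Dropping any one of them over-generates: [+back, +round] alone would also admit /ɒ/; [-low, +round] alone would also admit /œ, y/; [-low, +back] alone would also admit /ʌ, ɯ, ɤ/. No other combination of two listed features picks out exactly this set either, so fewer than three features will not do.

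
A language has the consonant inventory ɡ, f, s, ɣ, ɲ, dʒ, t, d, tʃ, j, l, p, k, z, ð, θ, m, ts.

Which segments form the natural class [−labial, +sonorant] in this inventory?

The [−labial] segments are /ɡ, s, ɣ, ɲ, dʒ, t, d, tʃ, j, l, k, z, ð, θ, ts/.
Then [+sonorant] leaves /ɲ, j, l/.

ɲ, j, l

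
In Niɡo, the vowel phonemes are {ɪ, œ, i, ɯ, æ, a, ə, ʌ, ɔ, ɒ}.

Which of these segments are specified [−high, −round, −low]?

Eliminate segments failing any feature: /ɪ, i, ɯ/ are [+high]; /œ, ɔ, ɒ/ are [+round]; /æ, a/ are [+low]. The remaining /ə, ʌ/ satisfy [−high], [−round], [−low].

ə, ʌ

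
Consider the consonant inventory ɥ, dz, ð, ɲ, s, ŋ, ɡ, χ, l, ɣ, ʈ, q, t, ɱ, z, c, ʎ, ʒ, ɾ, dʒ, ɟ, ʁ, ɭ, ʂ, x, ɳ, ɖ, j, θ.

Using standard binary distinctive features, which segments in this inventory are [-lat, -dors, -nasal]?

dz, ð, s, ʈ, t, z, ʒ, ɾ, dʒ, ʂ, ɖ, θ

Checking each segment against [-lateral], [-dorsal], [-nasal]: /dz/ (voiced alveolar affricate), /ð/ (voiced dental fricative), /s/ (voiceless alveolar fricative), /ʈ/ (voiceless retroflex stop), /t/ (voiceless alveolar stop), /z/ (voiced alveolar fricative), among others, satisfy every feature; every other segment in the inventory fails at least one.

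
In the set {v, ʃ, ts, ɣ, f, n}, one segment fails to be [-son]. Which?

n

/n/ is the alveolar nasal, which is [+sonorant]; the rest — /v, f, ʃ, ɣ, ts/ — are [-sonorant].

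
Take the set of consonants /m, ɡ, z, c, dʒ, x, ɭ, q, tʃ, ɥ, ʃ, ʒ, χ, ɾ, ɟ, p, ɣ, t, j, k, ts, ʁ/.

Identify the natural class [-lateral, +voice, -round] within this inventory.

Eliminate segments failing any feature: /c, x, q, tʃ, ʃ, χ, p, t, k, ts/ are [-voice]; /ɭ/ is [+lateral]; /ɥ/ is [+round]. The remaining /m, ɡ, z, dʒ, ʒ, ɾ, ɟ, ɣ, j, ʁ/ satisfy [-lateral], [+voice], [-round].

m, ɡ, z, dʒ, ʒ, ɾ, ɟ, ɣ, j, ʁ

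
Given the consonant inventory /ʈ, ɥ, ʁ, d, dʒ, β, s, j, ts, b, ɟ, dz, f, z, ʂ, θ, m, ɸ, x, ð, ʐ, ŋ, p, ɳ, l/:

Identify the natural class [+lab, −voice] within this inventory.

f, ɸ, p

Among the inventory, the [+labial] segments are /ɥ, β, b, f, m, ɸ, p/.
Within that set, [−voice] leaves /f, ɸ, p/.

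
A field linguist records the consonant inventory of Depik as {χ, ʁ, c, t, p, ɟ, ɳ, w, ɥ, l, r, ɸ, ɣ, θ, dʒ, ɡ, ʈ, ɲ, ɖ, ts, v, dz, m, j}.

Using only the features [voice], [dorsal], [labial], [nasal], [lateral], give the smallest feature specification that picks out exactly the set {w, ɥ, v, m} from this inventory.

/w, ɥ, v, m/ are all [+voice], [+labial], and no other segment in the inventory matches both values. Dropping any one of them over-generates: [+labial] alone would also admit /p, ɸ/; [+voice] alone would also admit /ʁ, ɟ, ɳ, l, …/. No other single listed feature picks out exactly this set either, so fewer than two features will not do.

[+voice, +labial]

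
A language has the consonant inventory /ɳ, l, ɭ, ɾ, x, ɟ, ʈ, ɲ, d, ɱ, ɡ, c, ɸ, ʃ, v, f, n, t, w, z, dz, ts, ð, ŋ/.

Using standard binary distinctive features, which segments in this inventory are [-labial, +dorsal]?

Eliminate segments failing any feature: /ɳ, l, ɭ, ɾ, ʈ, d, ʃ, n, t, z, dz, ts, ð/ are [-dorsal]; /ɱ, ɸ, v, f, w/ are [+labial]. The remaining /x, ɟ, ɲ, ɡ, c, ŋ/ satisfy [-labial], [+dorsal].

x, ɟ, ɲ, ɡ, c, ŋ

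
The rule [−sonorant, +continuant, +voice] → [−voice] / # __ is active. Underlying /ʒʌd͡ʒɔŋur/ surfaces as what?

The only segment in the rule's environment that also matches [−sonorant, +continuant, +voice] is /ʒ/. Applying [−voice] turns the voiced postalveolar fricative into /ʃ/ (voiceless postalveolar fricative), giving [ʃʌd͡ʒɔŋur].

[ʃʌd͡ʒɔŋur]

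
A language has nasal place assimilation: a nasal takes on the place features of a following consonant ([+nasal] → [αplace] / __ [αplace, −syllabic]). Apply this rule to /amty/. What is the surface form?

The only nasal preceding a consonant is /m/ before /t/. /t/ is [+coronal], so /m/ → /n/, giving [anty].

[anty]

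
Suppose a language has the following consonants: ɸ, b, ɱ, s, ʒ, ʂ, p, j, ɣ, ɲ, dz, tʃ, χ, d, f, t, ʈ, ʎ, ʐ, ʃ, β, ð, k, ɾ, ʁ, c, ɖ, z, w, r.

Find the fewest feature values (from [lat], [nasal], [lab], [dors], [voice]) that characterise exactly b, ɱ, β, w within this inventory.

[+voice, +lab]

/b, ɱ, β, w/ are all [+voice], [+labial], and no other segment in the inventory matches both values. Dropping any one of them over-generates: [+labial] alone would also admit /ɸ, p, f/; [+voice] alone would also admit /ʒ, j, ɣ, ɲ, …/. No other single listed feature picks out exactly this set either, so fewer than two features will not do.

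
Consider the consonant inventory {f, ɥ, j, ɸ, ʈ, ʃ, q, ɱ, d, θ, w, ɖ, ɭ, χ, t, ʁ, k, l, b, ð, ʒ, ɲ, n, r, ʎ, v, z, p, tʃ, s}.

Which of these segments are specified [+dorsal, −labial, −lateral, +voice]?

j, ʁ, ɲ

Checking each segment against [+dorsal], [−labial], [−lateral], [+voice]: /j/ (palatal glide), /ʁ/ (voiced uvular fricative), /ɲ/ (palatal nasal) satisfy every feature; every other segment in the inventory fails at least one.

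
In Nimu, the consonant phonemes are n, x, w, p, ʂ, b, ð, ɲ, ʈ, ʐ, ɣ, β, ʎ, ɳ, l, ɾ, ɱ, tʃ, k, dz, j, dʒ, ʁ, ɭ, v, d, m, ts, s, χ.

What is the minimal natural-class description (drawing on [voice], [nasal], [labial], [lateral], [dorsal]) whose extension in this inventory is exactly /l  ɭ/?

[+lateral, −dorsal]

Every target segment is [+lateral], [−dorsal]; each remaining inventory member fails at least one of these. Each conjunct is needed — [−dorsal] alone would also admit /n, p, ʂ, b, …/; [+lateral] alone would also admit /ʎ/ — and no other single listed feature has exactly this extension, so two is the minimum.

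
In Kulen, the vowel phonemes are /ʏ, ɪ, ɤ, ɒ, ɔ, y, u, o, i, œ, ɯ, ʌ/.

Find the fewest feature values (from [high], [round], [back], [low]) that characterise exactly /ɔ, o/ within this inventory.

Every target segment is [−high], [−low], [+back], [+round]; each remaining inventory member fails at least one of these. Each conjunct is needed — [−low, +back, +round] alone would also admit /u/; [−high, +back, +round] alone would also admit /ɒ/; [−high, −low, +round] alone would also admit /œ/; [−high, −low, +back] alone would also admit /ɤ, ʌ/ — and no other combination of three listed features has exactly this extension, so four is the minimum.

[−high, −low, +back, +round]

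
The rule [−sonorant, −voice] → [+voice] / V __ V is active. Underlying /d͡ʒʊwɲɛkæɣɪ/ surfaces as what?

Only /k/ occurs between two vowels (/ɛ/ __ /æ/) and matches the structural description. It is a voiceless velar stop, so [−sonorant, −voice] holds; changing it to [+voice] with all other features held fixed yields /ɡ/ (voiced velar stop). No other segment meets both the structural description and the environment, so the output is [d͡ʒʊwɲɛɡæɣɪ].

[d͡ʒʊwɲɛɡæɣɪ]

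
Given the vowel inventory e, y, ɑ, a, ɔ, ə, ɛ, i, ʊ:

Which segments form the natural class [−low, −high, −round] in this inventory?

e, ə, ɛ

Eliminate segments failing any feature: /y, i, ʊ/ are [+high]; /ɑ, a/ are [+low]; /ɔ/ is [+round]. The remaining /e, ə, ɛ/ satisfy [−low], [−high], [−round].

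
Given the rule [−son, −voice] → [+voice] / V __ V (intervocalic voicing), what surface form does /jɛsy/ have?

[jɛzy]

Only /s/ occurs between two vowels (/ɛ/ __ /y/) and matches the structural description. It is a voiceless alveolar fricative, so [−son, −voice] holds; changing it to [+voice] with all other features held fixed yields /z/ (voiced alveolar fricative). No other segment meets both the structural description and the environment, so the output is [jɛzy].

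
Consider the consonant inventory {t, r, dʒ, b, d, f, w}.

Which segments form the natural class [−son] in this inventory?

The [−sonorant] segments here are /t, dʒ, b, d, f/; the remaining /r, w/ are [+sonorant].

t, dʒ, b, d, f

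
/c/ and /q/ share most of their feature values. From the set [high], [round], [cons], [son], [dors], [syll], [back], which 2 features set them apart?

[high], [back]

/c/ (voiceless palatal stop) and /q/ (voiceless uvular stop) agree on [-round], [+consonantal], [-sonorant], [+dorsal], [-syllabic]. They differ on [high] (/c/ [+], /q/ [-]), [back] (/c/ [-], /q/ [+]).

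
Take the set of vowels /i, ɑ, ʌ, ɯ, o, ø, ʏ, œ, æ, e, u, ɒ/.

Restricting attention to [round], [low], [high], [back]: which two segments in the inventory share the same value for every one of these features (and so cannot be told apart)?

On the given features, /œ/ and /ø/ have an identical profile: [+round], [−low], [−high], [−back]. No other two segments in the inventory coincide on all 4 features. (They do differ in [tense], which is not among the given features.)

œ, ø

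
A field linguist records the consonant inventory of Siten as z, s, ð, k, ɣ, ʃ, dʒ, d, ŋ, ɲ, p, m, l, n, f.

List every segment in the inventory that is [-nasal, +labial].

Checking each segment against [-nasal], [+labial]: /p/ (voiceless bilabial stop), /f/ (voiceless labiodental fricative) satisfy every feature; every other segment in the inventory fails at least one.

p, f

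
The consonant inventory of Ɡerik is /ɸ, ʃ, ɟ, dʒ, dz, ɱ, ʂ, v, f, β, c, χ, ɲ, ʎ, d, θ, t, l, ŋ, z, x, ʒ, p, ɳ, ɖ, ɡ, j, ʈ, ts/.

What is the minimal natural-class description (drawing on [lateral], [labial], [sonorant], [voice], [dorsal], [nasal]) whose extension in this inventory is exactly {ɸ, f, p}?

[−voice, +labial]

/ɸ, f, p/ are all [−voice], [+labial], and no other segment in the inventory matches both values. Dropping any one of them over-generates: [+labial] alone would also admit /ɱ, v, β/; [−voice] alone would also admit /ʃ, ʂ, c, χ, …/. No other single listed feature picks out exactly this set either, so fewer than two features will not do.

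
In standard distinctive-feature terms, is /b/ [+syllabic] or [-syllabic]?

/b/ is the voiced bilabial stop. The feature [syllabic] marks segments able to form a syllable nucleus; /b/ lacks this property, so it is [-syllabic].

[-syllabic]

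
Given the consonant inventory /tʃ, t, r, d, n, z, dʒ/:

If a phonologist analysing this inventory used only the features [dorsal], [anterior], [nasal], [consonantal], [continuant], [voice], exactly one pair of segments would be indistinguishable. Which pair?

On the given features, /z/ and /r/ have an identical profile: [−dorsal], [+anterior], [−nasal], [+consonantal], [+continuant], [+voice]. No other two segments in the inventory coincide on all 6 features. (They do differ in [sonorant] and [strident], which are not among the given features.)

z, r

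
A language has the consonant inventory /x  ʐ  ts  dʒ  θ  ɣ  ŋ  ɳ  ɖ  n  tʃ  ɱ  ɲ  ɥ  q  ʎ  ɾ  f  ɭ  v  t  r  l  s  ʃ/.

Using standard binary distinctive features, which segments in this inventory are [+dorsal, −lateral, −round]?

x, ɣ, ŋ, ɲ, q

Eliminate segments failing any feature: /ʐ, ts, dʒ, θ, ɳ, ɖ, n, tʃ, ɱ, ɾ, f, ɭ, v, t, r, l, s, ʃ/ are [−dorsal]; /ɥ/ is [+round]; /ʎ/ is [+lateral]. The remaining /x, ɣ, ŋ, ɲ, q/ satisfy [+dorsal], [−lateral], [−round].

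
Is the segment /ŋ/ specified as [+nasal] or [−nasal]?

[+nasal]

As the velar nasal, /ŋ/ is [+nasal].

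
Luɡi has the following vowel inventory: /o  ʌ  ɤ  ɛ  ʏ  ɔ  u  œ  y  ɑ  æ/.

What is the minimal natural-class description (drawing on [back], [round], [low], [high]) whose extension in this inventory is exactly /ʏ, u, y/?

[+high]

Every target segment is [+high] and no other inventory member is, so one feature is enough.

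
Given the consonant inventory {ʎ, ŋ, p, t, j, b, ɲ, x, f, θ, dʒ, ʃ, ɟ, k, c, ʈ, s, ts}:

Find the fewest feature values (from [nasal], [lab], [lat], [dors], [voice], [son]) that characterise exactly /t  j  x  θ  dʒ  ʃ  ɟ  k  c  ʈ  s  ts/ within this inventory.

The class [-nasal], [-lateral], [-labial] has exactly /t, j, x, θ, dʒ, ʃ, ɟ, k, c, ʈ, s, ts/ as its extension in this inventory. No smaller conjunction from the listed features achieves this: [-lateral, -labial] alone would also admit /ŋ, ɲ/; [-nasal, -labial] alone would also admit /ʎ/; [-nasal, -lateral] alone would also admit /p, b, f/; and checking the remaining two-feature bundles turns up none with this extension.

[-nasal, -lat, -lab]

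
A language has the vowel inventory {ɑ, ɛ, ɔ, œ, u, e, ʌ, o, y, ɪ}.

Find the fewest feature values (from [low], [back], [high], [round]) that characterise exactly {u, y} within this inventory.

/u, y/ are all [+high], [+round], and no other segment in the inventory matches both values. Dropping any one of them over-generates: [+round] alone would also admit /ɔ, œ, o/; [+high] alone would also admit /ɪ/. No other single listed feature picks out exactly this set either, so fewer than two features will not do.

[+high, +round]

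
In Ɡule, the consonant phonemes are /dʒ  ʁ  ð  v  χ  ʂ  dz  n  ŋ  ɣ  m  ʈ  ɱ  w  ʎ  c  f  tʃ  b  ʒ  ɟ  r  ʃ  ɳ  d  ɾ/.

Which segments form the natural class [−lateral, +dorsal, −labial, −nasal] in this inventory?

The [−lateral] segments are /dʒ, ʁ, ð, v, χ, ʂ, dz, n, ŋ, ɣ, m, ʈ, ɱ, w, c, f, tʃ, b, ʒ, ɟ, r, ʃ, ɳ, d, ɾ/.
Of those, [+dorsal] gives /ʁ, χ, ŋ, ɣ, w, c, ɟ/.
Intersecting with [−labial] gives /ʁ, χ, ŋ, ɣ, c, ɟ/.
Among these, [−nasal] leaves /ʁ, χ, ɣ, c, ɟ/.

ʁ, χ, ɣ, c, ɟ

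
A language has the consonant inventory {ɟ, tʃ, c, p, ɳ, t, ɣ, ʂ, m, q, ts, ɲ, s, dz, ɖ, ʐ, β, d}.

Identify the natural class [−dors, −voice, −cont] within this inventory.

Eliminate segments failing any feature: /ɟ, c, ɣ, q, ɲ/ are [+dorsal]; /ɳ, m, dz, ɖ, ʐ, β, d/ are [+voice]; /ʂ, s/ are [+continuant]. The remaining /tʃ, p, t, ts/ satisfy [−dorsal], [−voice], [−continuant].

tʃ, p, t, ts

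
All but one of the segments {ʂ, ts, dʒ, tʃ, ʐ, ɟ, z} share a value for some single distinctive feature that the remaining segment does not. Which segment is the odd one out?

ɟ

/ts, tʃ, ʐ, z, ʂ, dʒ/ are all [+strident], but /ɟ/ (voiced palatal stop) is [−strident]. No other single segment can be removed to leave a set sharing one feature value that the removed segment lacks, so /ɟ/ is the odd one out.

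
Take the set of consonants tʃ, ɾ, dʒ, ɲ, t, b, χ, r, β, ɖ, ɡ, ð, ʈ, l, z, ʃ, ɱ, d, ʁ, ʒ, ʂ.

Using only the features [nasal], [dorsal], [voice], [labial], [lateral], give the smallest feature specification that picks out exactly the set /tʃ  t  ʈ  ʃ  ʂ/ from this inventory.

Every target segment is [−voice], [−dorsal]; each remaining inventory member fails at least one of these. Each conjunct is needed — [−dorsal] alone would also admit /ɾ, dʒ, b, r, …/; [−voice] alone would also admit /χ/ — and no other single listed feature has exactly this extension, so two is the minimum.

[−voice, −dorsal]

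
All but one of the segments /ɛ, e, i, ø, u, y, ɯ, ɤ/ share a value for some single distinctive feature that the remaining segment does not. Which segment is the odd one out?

ɛ

[tense] groups all but one: /ø, e, u, ɤ, ɯ, y, i/ share [+tense] while /ɛ/ (mid front unrounded lax vowel) alone is [−tense]. Removing any other segment would not leave a single-feature class that excludes it.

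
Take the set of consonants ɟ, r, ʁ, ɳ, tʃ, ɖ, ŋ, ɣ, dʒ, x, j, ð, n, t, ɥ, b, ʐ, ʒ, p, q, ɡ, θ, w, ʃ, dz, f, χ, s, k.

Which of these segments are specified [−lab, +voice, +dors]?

ɟ, ʁ, ŋ, ɣ, j, ɡ

The [−labial] segments are /ɟ, r, ʁ, ɳ, tʃ, ɖ, ŋ, ɣ, dʒ, x, j, ð, n, t, ʐ, ʒ, q, ɡ, θ, ʃ, dz, χ, s, k/.
Of those, [+voice] gives /ɟ, r, ʁ, ɳ, ɖ, ŋ, ɣ, dʒ, j, ð, n, ʐ, ʒ, ɡ, dz/.
Then [+dorsal] leaves /ɟ, ʁ, ŋ, ɣ, j, ɡ/.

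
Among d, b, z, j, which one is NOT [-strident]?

Every segment except /z/ is [-strident]. /z/ (voiced alveolar fricative) is [+strident], so it is the exception.

z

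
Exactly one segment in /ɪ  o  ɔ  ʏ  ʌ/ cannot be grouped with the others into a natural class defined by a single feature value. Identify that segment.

/ʌ, ɪ, ʏ, ɔ/ are all [−tense], but /o/ (mid back rounded tense vowel) is [+tense]. No other single segment can be removed to leave a set sharing one feature value that the removed segment lacks, so /o/ is the odd one out.

o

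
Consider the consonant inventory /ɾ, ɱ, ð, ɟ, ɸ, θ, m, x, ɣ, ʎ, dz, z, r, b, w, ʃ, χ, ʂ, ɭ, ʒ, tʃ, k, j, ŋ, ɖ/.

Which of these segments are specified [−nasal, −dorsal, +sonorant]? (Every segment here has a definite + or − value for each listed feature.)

Eliminate segments failing any feature: /ɱ, m, ŋ/ are [+nasal]; /ð, ɸ, θ, dz, z, b, ʃ, ʂ, ʒ, tʃ, ɖ/ are [−sonorant]; /ɟ, x, ɣ, ʎ, w, χ, k, j/ are [+dorsal]. The remaining /ɾ, r, ɭ/ satisfy [−nasal], [−dorsal], [+sonorant].

ɾ, r, ɭ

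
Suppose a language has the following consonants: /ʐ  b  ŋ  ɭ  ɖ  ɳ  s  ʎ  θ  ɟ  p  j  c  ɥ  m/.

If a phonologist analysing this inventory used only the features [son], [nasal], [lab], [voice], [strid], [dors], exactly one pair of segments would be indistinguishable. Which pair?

j, ʎ

On the given features, /j/ and /ʎ/ have an identical profile: [+sonorant], [−nasal], [−labial], [+voice], [−strident], [+dorsal]. No other two segments in the inventory coincide on all 6 features. (They do differ in [lateral], which is not among the given features.)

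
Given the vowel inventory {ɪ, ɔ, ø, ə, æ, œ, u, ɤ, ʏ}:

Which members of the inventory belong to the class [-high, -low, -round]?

ə, ɤ

Checking each segment against [-high], [-low], [-round]: /ə/ (mid central vowel (schwa)), /ɤ/ (mid back unrounded tense vowel) satisfy every feature; every other segment in the inventory fails at least one.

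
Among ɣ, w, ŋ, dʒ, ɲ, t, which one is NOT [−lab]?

Every segment except /w/ is [−labial]. /w/ (labial-velar glide) is [+labial], so it is the exception.

w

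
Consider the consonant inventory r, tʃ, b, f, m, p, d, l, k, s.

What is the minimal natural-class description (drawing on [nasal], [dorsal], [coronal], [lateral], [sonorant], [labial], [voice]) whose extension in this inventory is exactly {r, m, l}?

/r, m, l/ are exactly the [+sonorant] segments in the inventory, so a single feature suffices.

[+sonorant]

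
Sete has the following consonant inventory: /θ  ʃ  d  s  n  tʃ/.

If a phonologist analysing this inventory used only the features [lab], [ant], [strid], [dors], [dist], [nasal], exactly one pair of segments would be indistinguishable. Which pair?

ʃ, tʃ

/ʃ/ (voiceless postalveolar fricative) and /tʃ/ (voiceless postalveolar affricate) are both [-labial], [-anterior], [+strident], [-dorsal], [+distributed], [-nasal], so none of the listed features separates them. (They do differ in [continuant], which is not among the given features.) Every other pair in the inventory differs on at least one listed feature.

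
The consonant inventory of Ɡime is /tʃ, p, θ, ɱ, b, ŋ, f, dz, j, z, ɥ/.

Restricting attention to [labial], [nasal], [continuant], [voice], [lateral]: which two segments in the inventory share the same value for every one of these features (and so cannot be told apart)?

j, z

On the given features, /j/ and /z/ have an identical profile: [-labial], [-nasal], [+continuant], [+voice], [-lateral]. No other two segments in the inventory coincide on all 5 features. (They do differ in [sonorant], [strident] and [dorsal], which are not among the given features.)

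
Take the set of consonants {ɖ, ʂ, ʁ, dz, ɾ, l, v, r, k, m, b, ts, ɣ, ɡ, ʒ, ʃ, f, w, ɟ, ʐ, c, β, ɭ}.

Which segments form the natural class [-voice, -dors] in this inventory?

ʂ, ts, ʃ, f

Eliminate segments failing any feature: /ɖ, ʁ, dz, ɾ, l, v, r, m, b, ɣ, ɡ, ʒ, w, ɟ, ʐ, β, ɭ/ are [+voice]; /k, c/ are [+dorsal]. The remaining /ʂ, ts, ʃ, f/ satisfy [-voice], [-dorsal].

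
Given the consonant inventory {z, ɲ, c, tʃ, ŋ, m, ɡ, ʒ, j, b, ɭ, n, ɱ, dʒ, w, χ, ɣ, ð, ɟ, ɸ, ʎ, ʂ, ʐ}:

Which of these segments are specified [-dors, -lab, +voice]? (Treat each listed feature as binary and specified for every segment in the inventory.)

z, ʒ, ɭ, n, dʒ, ð, ʐ

Eliminate segments failing any feature: /ɲ, c, ŋ, ɡ, j, w, χ, ɣ, ɟ, ʎ/ are [+dorsal]; /tʃ, ʂ/ are [-voice]; /m, b, ɱ, ɸ/ are [+labial]. The remaining /z, ʒ, ɭ, n, dʒ, ð, ʐ/ satisfy [-dorsal], [-labial], [+voice].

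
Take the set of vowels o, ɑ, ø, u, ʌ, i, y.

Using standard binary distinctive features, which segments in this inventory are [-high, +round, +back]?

o

The [-high] segments are /o, ɑ, ø, ʌ/.
Then [+round] gives /o, ø/.
Intersecting with [+back] leaves /o/.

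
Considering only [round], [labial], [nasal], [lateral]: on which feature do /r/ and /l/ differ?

[lateral]

/r/ (alveolar trill) and /l/ (alveolar lateral approximant) agree on [-round], [-labial], [-nasal]. They differ on [lateral] (/r/ [-], /l/ [+]).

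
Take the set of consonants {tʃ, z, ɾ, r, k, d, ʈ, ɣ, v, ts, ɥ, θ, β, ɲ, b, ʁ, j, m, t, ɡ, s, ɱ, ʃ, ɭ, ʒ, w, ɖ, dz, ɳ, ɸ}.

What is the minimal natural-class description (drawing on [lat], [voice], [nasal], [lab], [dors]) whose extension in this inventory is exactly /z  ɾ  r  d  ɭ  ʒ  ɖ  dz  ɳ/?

The class [+voice], [-labial], [-dorsal] has exactly /z, ɾ, r, d, ɭ, ʒ, ɖ, dz, ɳ/ as its extension in this inventory. No smaller conjunction from the listed features achieves this: [-labial, -dorsal] alone would also admit /tʃ, ʈ, ts, θ, …/; [+voice, -dorsal] alone would also admit /v, β, b, m, …/; [+voice, -labial] alone would also admit /ɣ, ɲ, ʁ, j, …/; and checking the remaining two-feature bundles turns up none with this extension.

[+voice, -lab, -dors]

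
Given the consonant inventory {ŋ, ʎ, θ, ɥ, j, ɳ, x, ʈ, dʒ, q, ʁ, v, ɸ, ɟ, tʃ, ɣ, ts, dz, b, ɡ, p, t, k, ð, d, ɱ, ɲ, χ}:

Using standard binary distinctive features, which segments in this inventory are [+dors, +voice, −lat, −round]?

ŋ, j, ʁ, ɟ, ɣ, ɡ, ɲ

The [+dorsal] segments are /ŋ, ʎ, ɥ, j, x, q, ʁ, ɟ, ɣ, ɡ, k, ɲ, χ/.
Intersecting with [+voice] gives /ŋ, ʎ, ɥ, j, ʁ, ɟ, ɣ, ɡ, ɲ/.
Intersecting with [−lateral] gives /ŋ, ɥ, j, ʁ, ɟ, ɣ, ɡ, ɲ/.
Among these, [−round] leaves /ŋ, j, ʁ, ɟ, ɣ, ɡ, ɲ/.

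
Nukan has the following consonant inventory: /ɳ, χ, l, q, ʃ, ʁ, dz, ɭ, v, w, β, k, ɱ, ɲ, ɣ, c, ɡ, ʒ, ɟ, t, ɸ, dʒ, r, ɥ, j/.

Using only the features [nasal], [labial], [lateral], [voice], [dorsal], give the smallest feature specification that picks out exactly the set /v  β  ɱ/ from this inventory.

The class [+voice], [+labial], [−dorsal] has exactly /v, β, ɱ/ as its extension in this inventory. No smaller conjunction from the listed features achieves this: [+labial, −dorsal] alone would also admit /ɸ/; [+voice, −dorsal] alone would also admit /ɳ, l, dz, ɭ, …/; [+voice, +labial] alone would also admit /w, ɥ/; and checking the remaining two-feature bundles turns up none with this extension.

[+voice, +labial, −dorsal]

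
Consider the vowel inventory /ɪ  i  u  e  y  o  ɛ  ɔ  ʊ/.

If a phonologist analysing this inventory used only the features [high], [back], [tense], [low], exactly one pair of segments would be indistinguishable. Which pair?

/y/ (high front rounded tense vowel) and /i/ (high front unrounded tense vowel) are both [+high], [−back], [+tense], [−low], so none of the listed features separates them. (They do differ in [labial] and [round], which are not among the given features.) Every other pair in the inventory differs on at least one listed feature.

y, i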